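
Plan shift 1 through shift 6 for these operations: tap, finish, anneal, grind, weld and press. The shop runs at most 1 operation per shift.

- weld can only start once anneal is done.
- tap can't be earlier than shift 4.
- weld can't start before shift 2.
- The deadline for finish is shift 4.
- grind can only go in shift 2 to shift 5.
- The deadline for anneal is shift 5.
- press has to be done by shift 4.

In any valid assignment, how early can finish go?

shift 1

Finish's own window allows nothing later than shift 4.
finish at shift 1 is achievable: tap=shift 4; finish=shift 1; grind=shift 2; anneal=shift 5; press=shift 3; weld=shift 6.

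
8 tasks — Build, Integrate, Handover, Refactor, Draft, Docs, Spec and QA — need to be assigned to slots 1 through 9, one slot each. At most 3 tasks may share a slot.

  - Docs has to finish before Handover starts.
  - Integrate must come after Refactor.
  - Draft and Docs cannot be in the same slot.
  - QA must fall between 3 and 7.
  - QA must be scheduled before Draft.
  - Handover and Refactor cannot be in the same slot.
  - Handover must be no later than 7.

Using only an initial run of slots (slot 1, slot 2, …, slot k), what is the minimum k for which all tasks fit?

4 slots

The precedence chain requires at least 2 distinct slots.
With at most 3 per slot and 8 tasks, at least 3 slots are needed.
Propagating the time windows through the other constraints, Draft can't land before 4, so the schedule must run through at least slot 4.
4 works (last occupied slot: 4): for example Draft in 4, QA in 3, Integrate in 2, Build in 1, Docs in 1, Handover in 2, Spec in 2, Refactor in 1.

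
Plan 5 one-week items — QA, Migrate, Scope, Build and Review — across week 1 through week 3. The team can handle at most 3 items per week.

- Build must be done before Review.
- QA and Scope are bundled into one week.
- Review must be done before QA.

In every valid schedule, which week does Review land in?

Precedence pushes Review to at least week 2; downstream work caps Review at week 2.
So Review is pinned to week 2.

week 2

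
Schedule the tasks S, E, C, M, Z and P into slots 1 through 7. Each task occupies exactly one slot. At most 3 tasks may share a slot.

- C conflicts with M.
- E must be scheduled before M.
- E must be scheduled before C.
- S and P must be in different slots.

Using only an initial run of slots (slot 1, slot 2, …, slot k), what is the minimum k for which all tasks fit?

3

The precedence chain requires at least 2 distinct slots.
With at most 3 per slot and 6 tasks, at least 2 slots are needed.
Could 2 slots be enough, i.e. nothing placed later than 2? No: M must come after E (at 1 or later) → {2}; E must come before M (at 2 or earlier) → {1}; C must come after E (at 1 or later) → {2}; M can't share with C (2) → nothing is left.
So 2 slots is not enough.
3 works (last occupied slot: 3): for example E -> 1, S -> 1, C -> 2, M -> 3, P -> 2, Z -> 1.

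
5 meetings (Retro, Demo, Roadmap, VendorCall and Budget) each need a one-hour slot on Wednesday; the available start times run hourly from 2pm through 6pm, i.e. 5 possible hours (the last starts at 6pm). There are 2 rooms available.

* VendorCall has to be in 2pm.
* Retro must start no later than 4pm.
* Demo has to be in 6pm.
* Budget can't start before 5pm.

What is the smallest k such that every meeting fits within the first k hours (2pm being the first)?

5 hours

With at most 2 per hour and 5 meetings, at least 3 hours are needed.
Demo can't be placed before 6pm — that is hour 5 counting from 2pm — so the schedule must run through at least 5 hours.
5 works (last occupied hour: 6pm): for example VendorCall in 2pm, Retro in 2pm, Demo in 6pm, Budget in 5pm, Roadmap in 3pm.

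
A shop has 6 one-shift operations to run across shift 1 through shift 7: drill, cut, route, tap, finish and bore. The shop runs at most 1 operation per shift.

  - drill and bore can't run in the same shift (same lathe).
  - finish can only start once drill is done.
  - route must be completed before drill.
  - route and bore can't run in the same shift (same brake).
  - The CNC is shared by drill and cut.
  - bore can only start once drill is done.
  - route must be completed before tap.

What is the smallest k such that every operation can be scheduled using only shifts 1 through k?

6 shifts

The precedence chain requires at least 3 distinct shifts.
With at most 1 per shift and 6 operations, at least 6 shifts are needed.
6 works (last occupied shift: shift 6): for example route in shift 1; cut in shift 6; finish in shift 4; tap in shift 3; bore in shift 5; drill in shift 2.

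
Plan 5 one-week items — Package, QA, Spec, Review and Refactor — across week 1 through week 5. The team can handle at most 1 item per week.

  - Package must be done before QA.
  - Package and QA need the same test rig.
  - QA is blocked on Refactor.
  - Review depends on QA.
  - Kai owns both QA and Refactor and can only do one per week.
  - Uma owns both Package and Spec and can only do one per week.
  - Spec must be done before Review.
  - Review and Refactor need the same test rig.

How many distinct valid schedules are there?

8

Splitting on Package: it can be week 1 (3), week 2 (3), week 3 (2). Listing each branch's schedules as (QA, Spec, Review, Refactor) by week number:
Package=week 1: (3,4,5,2) (4,2,5,3) (4,3,5,2) — 3.
Package=week 2: (3,4,5,1) (4,1,5,3) (4,3,5,1) — 3.
Package=week 3: (4,1,5,2) (4,2,5,1) — 2.
Summing: 3 + 3 + 2 = 8.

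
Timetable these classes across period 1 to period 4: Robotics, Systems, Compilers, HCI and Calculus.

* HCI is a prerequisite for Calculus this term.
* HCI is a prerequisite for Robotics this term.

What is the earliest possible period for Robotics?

period 2

Precedence pushes Robotics to at least period 2.
Robotics at period 2 is achievable: Calculus=period 2; Robotics=period 2; Systems=period 1; HCI=period 1; Compilers=period 1.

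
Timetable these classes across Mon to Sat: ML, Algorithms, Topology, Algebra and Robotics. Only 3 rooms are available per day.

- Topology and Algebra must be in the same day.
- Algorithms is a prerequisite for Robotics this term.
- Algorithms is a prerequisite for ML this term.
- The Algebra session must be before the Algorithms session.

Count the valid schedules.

Splitting on ML: it can be Wed (4), Thu (10), Fri (16), Sat (20). Listing each branch's schedules as (Algorithms, Topology, Algebra, Robotics):
ML=Wed: (Tue,Mon,Mon,Wed) (Tue,Mon,Mon,Thu) (Tue,Mon,Mon,Fri) (Tue,Mon,Mon,Sat) — 4.
ML=Thu: (Tue,Mon,Mon,Wed) (Tue,Mon,Mon,Thu) (Tue,Mon,Mon,Fri) (Tue,Mon,Mon,Sat) (Wed,Mon,Mon,Thu) (Wed,Mon,Mon,Fri) (Wed,Mon,Mon,Sat) (Wed,Tue,Tue,Thu) (Wed,Tue,Tue,Fri) (Wed,Tue,Tue,Sat) — 10.
ML=Fri: (Tue,Mon,Mon,Wed) (Tue,Mon,Mon,Thu) (Tue,Mon,Mon,Fri) (Tue,Mon,Mon,Sat) (Wed,Mon,Mon,Thu) (Wed,Mon,Mon,Fri) (Wed,Mon,Mon,Sat) (Wed,Tue,Tue,Thu) (Wed,Tue,Tue,Fri) (Wed,Tue,Tue,Sat) (Thu,Mon,Mon,Fri) (Thu,Mon,Mon,Sat) (Thu,Tue,Tue,Fri) (Thu,Tue,Tue,Sat) (Thu,Wed,Wed,Fri) (Thu,Wed,Wed,Sat) — 16.
ML=Sat: (Tue,Mon,Mon,Wed) (Tue,Mon,Mon,Thu) (Tue,Mon,Mon,Fri) (Tue,Mon,Mon,Sat) (Wed,Mon,Mon,Thu) (Wed,Mon,Mon,Fri) (Wed,Mon,Mon,Sat) (Wed,Tue,Tue,Thu) (Wed,Tue,Tue,Fri) (Wed,Tue,Tue,Sat) (Thu,Mon,Mon,Fri) (Thu,Mon,Mon,Sat) (Thu,Tue,Tue,Fri) (Thu,Tue,Tue,Sat) (Thu,Wed,Wed,Fri) (Thu,Wed,Wed,Sat) (Fri,Mon,Mon,Sat) (Fri,Tue,Tue,Sat) (Fri,Wed,Wed,Sat) (Fri,Thu,Thu,Sat) — 20.
Summing: 4 + 10 + 16 + 20 = 50.

50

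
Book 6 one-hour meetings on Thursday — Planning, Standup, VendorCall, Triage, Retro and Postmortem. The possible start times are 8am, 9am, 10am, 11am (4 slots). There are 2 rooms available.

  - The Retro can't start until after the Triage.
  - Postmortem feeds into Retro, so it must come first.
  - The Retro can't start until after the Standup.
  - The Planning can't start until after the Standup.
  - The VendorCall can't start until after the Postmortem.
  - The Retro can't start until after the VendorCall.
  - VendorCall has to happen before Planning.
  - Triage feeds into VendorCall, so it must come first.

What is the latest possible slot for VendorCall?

Precedence pushes VendorCall to at least 9am; downstream work caps VendorCall at 10am.
VendorCall at 10am is achievable: Standup in 8am, VendorCall in 10am, Retro in 11am, Triage in 8am, Planning in 11am, Postmortem in 9am.

10am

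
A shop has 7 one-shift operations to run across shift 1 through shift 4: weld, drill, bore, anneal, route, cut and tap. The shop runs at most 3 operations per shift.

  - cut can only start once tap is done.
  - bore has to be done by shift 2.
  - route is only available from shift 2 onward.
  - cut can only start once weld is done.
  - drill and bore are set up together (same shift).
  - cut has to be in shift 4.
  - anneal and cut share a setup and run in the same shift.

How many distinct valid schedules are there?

Splitting on weld: it can be shift 1 (14), shift 2 (13), shift 3 (17). Listing each branch's schedules as (drill, bore, anneal, route, cut, tap) by shift number:
weld=shift 1: (1,1,4,2,4,2) (1,1,4,2,4,3) (1,1,4,3,4,2) (1,1,4,3,4,3) (1,1,4,4,4,2) (1,1,4,4,4,3) (2,2,4,2,4,1) (2,2,4,2,4,3) (2,2,4,3,4,1) (2,2,4,3,4,2) (2,2,4,3,4,3) (2,2,4,4,4,1) (2,2,4,4,4,2) (2,2,4,4,4,3) — 14.
weld=shift 2: (1,1,4,2,4,1) (1,1,4,2,4,2) (1,1,4,2,4,3) (1,1,4,3,4,1) (1,1,4,3,4,2) (1,1,4,3,4,3) (1,1,4,4,4,1) (1,1,4,4,4,2) (1,1,4,4,4,3) (2,2,4,3,4,1) (2,2,4,3,4,3) (2,2,4,4,4,1) (2,2,4,4,4,3) — 13.
weld=shift 3: (1,1,4,2,4,1) (1,1,4,2,4,2) (1,1,4,2,4,3) (1,1,4,3,4,1) (1,1,4,3,4,2) (1,1,4,3,4,3) (1,1,4,4,4,1) (1,1,4,4,4,2) (1,1,4,4,4,3) (2,2,4,2,4,1) (2,2,4,2,4,3) (2,2,4,3,4,1) (2,2,4,3,4,2) (2,2,4,3,4,3) (2,2,4,4,4,1) (2,2,4,4,4,2) (2,2,4,4,4,3) — 17.
Summing: 14 + 13 + 17 = 44.

44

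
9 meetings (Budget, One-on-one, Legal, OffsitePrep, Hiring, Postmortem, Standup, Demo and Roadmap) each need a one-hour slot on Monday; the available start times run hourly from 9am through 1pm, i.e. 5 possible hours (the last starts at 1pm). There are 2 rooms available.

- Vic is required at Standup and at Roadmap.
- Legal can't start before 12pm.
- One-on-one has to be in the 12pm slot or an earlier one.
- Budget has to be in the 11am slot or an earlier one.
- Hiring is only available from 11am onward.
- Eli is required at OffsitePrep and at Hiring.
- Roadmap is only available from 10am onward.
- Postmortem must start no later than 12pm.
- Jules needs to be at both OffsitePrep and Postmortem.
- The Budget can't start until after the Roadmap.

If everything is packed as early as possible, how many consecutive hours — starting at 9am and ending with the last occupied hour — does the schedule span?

The precedence chain requires at least 2 distinct hours.
With at most 2 per hour and 9 meetings, at least 5 hours are needed.
Legal can't be placed before 12pm — that is hour 4 counting from 9am — so the schedule must run through at least 4 hours.
5 works (last occupied hour: 1pm): for example OffsitePrep=10am, One-on-one=9am, Legal=12pm, Roadmap=10am, Demo=1pm, Standup=12pm, Hiring=11am, Budget=11am, Postmortem=9am.

5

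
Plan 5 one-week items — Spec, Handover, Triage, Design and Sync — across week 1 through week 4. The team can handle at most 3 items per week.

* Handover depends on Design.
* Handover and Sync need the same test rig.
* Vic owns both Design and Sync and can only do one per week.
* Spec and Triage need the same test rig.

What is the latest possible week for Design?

Downstream work caps Design at week 3.
Design at week 3 is achievable: Triage -> week 2, Spec -> week 1, Design -> week 3, Sync -> week 1, Handover -> week 4.

week 3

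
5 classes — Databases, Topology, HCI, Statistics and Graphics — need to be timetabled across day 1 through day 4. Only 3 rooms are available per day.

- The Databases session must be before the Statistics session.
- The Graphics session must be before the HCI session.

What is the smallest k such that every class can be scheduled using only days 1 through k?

The precedence chain requires at least 2 distinct days.
With at most 3 per day and 5 classes, at least 2 days are needed.
2 works (last occupied day: day 2): for example Statistics -> day 2; Databases -> day 1; Graphics -> day 1; Topology -> day 1; HCI -> day 2.

2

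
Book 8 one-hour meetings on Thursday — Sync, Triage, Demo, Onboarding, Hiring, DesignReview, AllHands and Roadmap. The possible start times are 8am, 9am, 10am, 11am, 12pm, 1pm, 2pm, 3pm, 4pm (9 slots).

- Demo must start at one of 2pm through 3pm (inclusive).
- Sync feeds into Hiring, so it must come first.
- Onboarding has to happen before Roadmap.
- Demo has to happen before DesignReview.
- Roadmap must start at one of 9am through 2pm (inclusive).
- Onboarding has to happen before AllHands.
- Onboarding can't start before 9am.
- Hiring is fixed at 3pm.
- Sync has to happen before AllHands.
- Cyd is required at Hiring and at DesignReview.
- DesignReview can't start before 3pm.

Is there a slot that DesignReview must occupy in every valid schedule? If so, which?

4pm

DesignReview's window is 3pm–4pm.
Hiring is fixed at 3pm, and DesignReview can't share a slot with Hiring.
So DesignReview must be 4pm.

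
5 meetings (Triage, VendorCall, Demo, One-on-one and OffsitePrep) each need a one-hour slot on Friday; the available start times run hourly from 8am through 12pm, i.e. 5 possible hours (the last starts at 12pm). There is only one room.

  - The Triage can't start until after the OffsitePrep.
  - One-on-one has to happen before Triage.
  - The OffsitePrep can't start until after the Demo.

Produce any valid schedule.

VendorCall=12pm, Triage=11am, Demo=8am, One-on-one=10am, OffsitePrep=9am

Checking: OffsitePrep(9am) before Triage(11am); Demo(8am) before OffsitePrep(9am); One-on-one(10am) before Triage(11am); max 1 per hour (cap 1).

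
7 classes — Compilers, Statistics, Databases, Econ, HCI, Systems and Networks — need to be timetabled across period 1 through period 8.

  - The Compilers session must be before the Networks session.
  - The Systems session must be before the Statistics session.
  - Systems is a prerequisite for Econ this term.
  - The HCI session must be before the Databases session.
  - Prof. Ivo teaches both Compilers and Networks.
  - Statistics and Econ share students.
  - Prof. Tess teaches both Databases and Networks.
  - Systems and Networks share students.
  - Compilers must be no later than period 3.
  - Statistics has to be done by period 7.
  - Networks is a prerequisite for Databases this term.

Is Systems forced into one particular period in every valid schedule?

Systems can be period 1 (e.g. Systems in period 1; Databases in period 3; Compilers in period 1; Econ in period 3; HCI in period 1; Statistics in period 2; Networks in period 2) or period 2 (e.g. Statistics in period 3; Systems in period 2; Econ in period 4; Databases in period 4; Compilers in period 1; HCI in period 1; Networks in period 3).

No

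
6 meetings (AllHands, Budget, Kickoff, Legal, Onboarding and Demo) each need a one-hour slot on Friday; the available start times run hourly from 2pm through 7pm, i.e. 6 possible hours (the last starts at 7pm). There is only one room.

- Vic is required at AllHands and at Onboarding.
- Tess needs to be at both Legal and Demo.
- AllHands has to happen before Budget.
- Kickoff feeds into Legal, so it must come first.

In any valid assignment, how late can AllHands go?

6pm

Downstream work caps AllHands at 6pm.
AllHands at 6pm is achievable: AllHands=6pm; Onboarding=4pm; Demo=5pm; Kickoff=2pm; Budget=7pm; Legal=3pm.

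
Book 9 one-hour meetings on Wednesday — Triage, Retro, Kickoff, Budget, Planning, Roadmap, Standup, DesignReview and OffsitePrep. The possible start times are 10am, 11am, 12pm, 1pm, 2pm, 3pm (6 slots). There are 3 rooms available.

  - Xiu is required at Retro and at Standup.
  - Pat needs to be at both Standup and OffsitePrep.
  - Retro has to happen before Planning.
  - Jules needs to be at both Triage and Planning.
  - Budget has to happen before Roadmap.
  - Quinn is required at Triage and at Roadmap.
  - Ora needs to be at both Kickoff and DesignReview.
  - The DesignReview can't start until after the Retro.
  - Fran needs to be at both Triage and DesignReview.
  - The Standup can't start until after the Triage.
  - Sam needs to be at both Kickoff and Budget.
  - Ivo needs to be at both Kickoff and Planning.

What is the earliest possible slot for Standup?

11am

Precedence pushes Standup to at least 11am.
Standup at 11am is achievable: Kickoff in 1pm; Triage in 10am; Retro in 10am; Roadmap in 11am; Budget in 10am; OffsitePrep in 12pm; Planning in 11am; Standup in 11am; DesignReview in 12pm.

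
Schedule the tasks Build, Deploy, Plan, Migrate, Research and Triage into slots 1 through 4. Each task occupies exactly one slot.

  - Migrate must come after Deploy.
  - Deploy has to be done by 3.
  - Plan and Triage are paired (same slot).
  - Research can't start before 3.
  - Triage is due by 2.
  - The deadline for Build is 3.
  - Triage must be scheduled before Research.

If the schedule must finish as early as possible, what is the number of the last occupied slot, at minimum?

slot 3

The precedence chain requires at least 2 distinct slots.
Research can't be placed before 3, so the schedule must run through at least slot 3.
3 works (last occupied slot: 3): for example Research=3, Migrate=2, Triage=1, Plan=1, Deploy=1, Build=1.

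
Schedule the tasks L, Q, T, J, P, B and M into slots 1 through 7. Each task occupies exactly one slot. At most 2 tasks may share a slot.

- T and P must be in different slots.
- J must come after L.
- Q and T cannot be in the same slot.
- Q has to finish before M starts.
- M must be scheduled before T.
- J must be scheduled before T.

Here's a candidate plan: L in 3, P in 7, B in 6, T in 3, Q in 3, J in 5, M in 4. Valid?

J must be scheduled before T — violated.
J must come after L — holds.
M must be scheduled before T — violated.
Q has to finish before M starts — holds.
At most 2 tasks may share a slot — violated.
Q and T cannot be in the same slot — violated.
T and P must be in different slots — holds.

No. Q and T cannot be in the same slot is not satisfied.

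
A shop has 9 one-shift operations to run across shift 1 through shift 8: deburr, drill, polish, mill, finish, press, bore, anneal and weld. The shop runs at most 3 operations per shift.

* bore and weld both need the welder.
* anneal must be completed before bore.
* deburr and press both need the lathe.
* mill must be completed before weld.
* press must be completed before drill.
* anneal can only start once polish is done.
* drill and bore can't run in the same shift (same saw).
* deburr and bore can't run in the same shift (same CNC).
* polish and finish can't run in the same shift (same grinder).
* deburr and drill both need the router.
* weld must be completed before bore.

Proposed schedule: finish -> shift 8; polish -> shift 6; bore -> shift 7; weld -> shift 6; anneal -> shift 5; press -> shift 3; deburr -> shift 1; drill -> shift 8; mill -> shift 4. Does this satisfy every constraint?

No. anneal can only start once polish is done is not satisfied.

mill must be completed before weld — holds.
deburr and drill both need the router — holds.
The shop runs at most 3 operations per shift — holds.
deburr and bore can't run in the same shift (same CNC) — holds.
anneal can only start once polish is done — violated.
drill and bore can't run in the same shift (same saw) — holds.
deburr and press both need the lathe — holds.
weld must be completed before bore — holds.
bore and weld both need the welder — holds.
anneal must be completed before bore — holds.
polish and finish can't run in the same shift (same grinder) — holds.
press must be completed before drill — holds.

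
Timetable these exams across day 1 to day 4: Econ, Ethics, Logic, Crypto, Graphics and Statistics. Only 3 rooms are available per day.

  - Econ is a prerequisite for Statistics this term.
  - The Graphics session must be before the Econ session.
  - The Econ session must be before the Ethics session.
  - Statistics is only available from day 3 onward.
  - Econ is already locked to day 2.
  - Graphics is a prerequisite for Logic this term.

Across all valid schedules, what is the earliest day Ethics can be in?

day 3

Precedence pushes Ethics to at least day 3.
Ethics at day 3 is achievable: Statistics -> day 3; Ethics -> day 3; Econ -> day 2; Logic -> day 2; Graphics -> day 1; Crypto -> day 1.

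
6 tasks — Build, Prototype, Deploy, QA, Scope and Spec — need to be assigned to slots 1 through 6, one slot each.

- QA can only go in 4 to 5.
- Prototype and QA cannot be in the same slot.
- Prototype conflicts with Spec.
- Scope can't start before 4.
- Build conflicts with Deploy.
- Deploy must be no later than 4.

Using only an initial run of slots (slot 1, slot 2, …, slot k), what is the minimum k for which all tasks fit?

4 slots

QA can't be placed before 4, so the schedule must run through at least slot 4.
4 works (last occupied slot: 4): for example Build -> 1; Deploy -> 2; QA -> 4; Spec -> 2; Prototype -> 1; Scope -> 4.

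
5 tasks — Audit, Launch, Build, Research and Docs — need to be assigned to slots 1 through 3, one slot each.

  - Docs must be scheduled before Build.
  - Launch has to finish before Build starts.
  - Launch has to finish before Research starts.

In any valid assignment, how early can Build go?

2

Precedence pushes Build to at least 2.
Build at 2 is achievable: Docs -> 1, Launch -> 1, Audit -> 1, Research -> 2, Build -> 2.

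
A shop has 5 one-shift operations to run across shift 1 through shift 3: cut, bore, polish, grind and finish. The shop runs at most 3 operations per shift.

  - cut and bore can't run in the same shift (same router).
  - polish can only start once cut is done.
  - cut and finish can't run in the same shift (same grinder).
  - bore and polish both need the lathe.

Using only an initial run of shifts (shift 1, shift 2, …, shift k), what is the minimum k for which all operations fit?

The precedence chain requires at least 2 distinct shifts.
With at most 3 per shift and 5 operations, at least 2 shifts are needed.
Could 2 shifts be enough, i.e. nothing placed later than shift 2? No: polish must come after cut (at shift 1 or later) → {shift 2}; cut must come before polish (at shift 2 or earlier) → {shift 1}; bore can't share with cut (shift 1) → {shift 2}; polish can't share with bore (shift 2) → nothing is left.
So 2 shifts is not enough.
3 works (last occupied shift: shift 3): for example bore=shift 3; grind=shift 1; finish=shift 2; polish=shift 2; cut=shift 1.

3 shifts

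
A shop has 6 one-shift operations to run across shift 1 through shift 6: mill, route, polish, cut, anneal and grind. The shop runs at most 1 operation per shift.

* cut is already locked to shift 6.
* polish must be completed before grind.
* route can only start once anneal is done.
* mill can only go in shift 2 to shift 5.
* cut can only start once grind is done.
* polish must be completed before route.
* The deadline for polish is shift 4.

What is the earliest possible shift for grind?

Precedence pushes grind to at least shift 2; downstream work caps grind at shift 5.
grind at shift 2 is achievable: grind -> shift 2, anneal -> shift 4, mill -> shift 3, route -> shift 5, cut -> shift 6, polish -> shift 1.

shift 2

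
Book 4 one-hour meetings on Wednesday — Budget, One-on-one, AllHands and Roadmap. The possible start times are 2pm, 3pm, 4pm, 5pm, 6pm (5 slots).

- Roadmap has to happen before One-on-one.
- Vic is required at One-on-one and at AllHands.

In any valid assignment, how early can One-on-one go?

Precedence pushes One-on-one to at least 3pm.
One-on-one at 3pm is achievable: One-on-one in 3pm, AllHands in 2pm, Budget in 2pm, Roadmap in 2pm.

3pm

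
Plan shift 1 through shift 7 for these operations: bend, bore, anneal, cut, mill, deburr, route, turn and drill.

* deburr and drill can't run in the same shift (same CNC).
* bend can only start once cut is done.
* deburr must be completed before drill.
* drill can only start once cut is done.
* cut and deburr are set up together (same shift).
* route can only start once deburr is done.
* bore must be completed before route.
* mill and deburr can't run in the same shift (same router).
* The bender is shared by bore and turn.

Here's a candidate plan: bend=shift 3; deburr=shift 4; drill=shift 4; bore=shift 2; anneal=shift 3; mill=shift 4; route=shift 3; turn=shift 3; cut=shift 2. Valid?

No — it violates: mill and deburr can't run in the same shift (same router)

bend can only start once cut is done — holds.
The bender is shared by bore and turn — holds.
deburr and drill can't run in the same shift (same CNC) — violated.
deburr must be completed before drill — violated.
drill can only start once cut is done — holds.
route can only start once deburr is done — violated.
cut and deburr are set up together (same shift) — violated.
bore must be completed before route — holds.
mill and deburr can't run in the same shift (same router) — violated.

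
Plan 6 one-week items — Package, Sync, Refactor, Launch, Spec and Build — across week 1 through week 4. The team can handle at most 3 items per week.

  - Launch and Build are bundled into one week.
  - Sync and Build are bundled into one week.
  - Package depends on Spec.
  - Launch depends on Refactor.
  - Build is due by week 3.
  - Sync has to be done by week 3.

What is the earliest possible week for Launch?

Precedence pushes Launch to at least week 2; Launch must be in the same week as Sync, which can't be after week 3, so Launch is at most week 3.
Launch at week 2 is achievable: Build in week 2; Launch in week 2; Sync in week 2; Package in week 3; Refactor in week 1; Spec in week 1.

week 2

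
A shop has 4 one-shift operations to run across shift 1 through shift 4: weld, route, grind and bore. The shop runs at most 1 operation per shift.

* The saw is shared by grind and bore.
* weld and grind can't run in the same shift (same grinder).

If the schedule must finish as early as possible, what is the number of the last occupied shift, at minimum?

shift 4

With at most 1 per shift and 4 operations, at least 4 shifts are needed.
4 works (last occupied shift: shift 4): for example weld=shift 1; bore=shift 4; route=shift 2; grind=shift 3.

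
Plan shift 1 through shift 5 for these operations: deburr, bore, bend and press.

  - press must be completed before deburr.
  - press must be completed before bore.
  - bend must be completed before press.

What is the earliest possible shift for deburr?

Precedence pushes deburr to at least shift 3.
deburr at shift 3 is achievable: deburr=shift 3; bore=shift 3; press=shift 2; bend=shift 1.

shift 3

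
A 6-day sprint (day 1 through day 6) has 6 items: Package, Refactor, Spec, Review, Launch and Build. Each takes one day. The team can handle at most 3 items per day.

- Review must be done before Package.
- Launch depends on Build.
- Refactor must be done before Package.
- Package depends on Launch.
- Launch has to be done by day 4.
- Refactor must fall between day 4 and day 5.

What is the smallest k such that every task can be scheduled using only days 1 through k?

The precedence chain requires at least 3 distinct days.
With at most 3 per day and 6 tasks, at least 2 days are needed.
Propagating the time windows through the other constraints, Package can't land before day 5, so the schedule must run through at least day 5.
5 works (last occupied day: day 5): for example Review=day 1; Refactor=day 4; Build=day 1; Launch=day 2; Spec=day 1; Package=day 5.

5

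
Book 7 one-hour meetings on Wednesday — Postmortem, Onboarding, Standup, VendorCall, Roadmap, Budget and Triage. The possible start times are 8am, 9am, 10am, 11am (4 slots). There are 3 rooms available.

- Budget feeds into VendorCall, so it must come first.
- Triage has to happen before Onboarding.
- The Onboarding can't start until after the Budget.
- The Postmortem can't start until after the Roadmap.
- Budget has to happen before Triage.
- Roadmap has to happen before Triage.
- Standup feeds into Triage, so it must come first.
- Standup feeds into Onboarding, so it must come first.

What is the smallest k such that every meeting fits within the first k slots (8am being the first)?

The precedence chain requires at least 3 distinct slots.
With at most 3 per slot and 7 meetings, at least 3 slots are needed.
3 works (last occupied slot: 10am): for example VendorCall=9am; Budget=8am; Postmortem=9am; Triage=9am; Onboarding=10am; Roadmap=8am; Standup=8am.

3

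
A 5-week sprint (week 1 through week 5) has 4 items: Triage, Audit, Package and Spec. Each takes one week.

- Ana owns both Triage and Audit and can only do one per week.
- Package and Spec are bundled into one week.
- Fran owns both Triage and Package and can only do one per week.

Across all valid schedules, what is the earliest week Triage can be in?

Triage at week 1 is achievable: Package in week 2; Triage in week 1; Audit in week 2; Spec in week 2.

week 1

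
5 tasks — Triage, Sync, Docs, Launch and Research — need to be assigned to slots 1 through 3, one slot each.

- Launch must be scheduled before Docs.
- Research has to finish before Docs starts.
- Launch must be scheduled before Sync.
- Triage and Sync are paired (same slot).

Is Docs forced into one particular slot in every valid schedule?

Docs can be 2 (e.g. Sync=2, Research=1, Launch=1, Docs=2, Triage=2) or 3 (e.g. Sync in 2, Research in 1, Triage in 2, Docs in 3, Launch in 1).

No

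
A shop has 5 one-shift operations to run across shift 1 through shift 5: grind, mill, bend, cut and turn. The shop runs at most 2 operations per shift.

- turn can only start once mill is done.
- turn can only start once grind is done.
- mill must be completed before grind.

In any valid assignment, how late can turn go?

Precedence pushes turn to at least shift 3.
turn at shift 5 is achievable: grind=shift 2; mill=shift 1; bend=shift 1; cut=shift 2; turn=shift 5.

shift 5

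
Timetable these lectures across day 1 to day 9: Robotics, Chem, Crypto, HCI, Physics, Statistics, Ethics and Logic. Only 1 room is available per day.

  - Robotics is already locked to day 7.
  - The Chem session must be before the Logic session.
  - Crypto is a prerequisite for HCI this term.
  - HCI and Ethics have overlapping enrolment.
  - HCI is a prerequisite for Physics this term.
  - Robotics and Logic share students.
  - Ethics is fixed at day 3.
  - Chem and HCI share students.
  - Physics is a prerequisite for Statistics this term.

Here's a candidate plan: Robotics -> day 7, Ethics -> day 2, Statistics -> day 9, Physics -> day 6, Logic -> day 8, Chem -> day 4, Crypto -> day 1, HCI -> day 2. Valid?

Robotics is already locked to day 7 — holds.
HCI is a prerequisite for Physics this term — holds.
Only 1 room is available per day — violated.
HCI and Ethics have overlapping enrolment — violated.
Ethics is fixed at day 3 — violated.
The Chem session must be before the Logic session — holds.
Chem and HCI share students — holds.
Robotics and Logic share students — holds.
Crypto is a prerequisite for HCI this term — holds.
Physics is a prerequisite for Statistics this term — holds.

No. HCI and Ethics have overlapping enrolment is not satisfied.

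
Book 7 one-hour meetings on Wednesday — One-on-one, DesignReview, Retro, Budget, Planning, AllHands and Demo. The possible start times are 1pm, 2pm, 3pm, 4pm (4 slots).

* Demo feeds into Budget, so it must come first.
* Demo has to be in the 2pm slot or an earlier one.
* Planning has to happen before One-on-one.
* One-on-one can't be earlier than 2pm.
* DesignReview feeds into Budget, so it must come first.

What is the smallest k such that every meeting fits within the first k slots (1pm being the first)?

2 slots

The precedence chain requires at least 2 distinct slots.
2 works (last occupied slot: 2pm): for example DesignReview in 1pm, Budget in 2pm, One-on-one in 2pm, Planning in 1pm, Retro in 1pm, Demo in 1pm, AllHands in 1pm.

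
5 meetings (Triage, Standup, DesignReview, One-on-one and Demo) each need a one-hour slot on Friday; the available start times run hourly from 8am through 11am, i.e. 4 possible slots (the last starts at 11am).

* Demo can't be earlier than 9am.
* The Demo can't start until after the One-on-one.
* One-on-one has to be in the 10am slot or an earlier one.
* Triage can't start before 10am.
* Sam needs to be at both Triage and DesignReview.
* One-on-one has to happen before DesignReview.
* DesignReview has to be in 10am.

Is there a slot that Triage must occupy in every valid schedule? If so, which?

Triage's window is 10am–11am.
DesignReview is fixed at 10am, and Triage can't share a slot with DesignReview.
So Triage must be 11am.

11am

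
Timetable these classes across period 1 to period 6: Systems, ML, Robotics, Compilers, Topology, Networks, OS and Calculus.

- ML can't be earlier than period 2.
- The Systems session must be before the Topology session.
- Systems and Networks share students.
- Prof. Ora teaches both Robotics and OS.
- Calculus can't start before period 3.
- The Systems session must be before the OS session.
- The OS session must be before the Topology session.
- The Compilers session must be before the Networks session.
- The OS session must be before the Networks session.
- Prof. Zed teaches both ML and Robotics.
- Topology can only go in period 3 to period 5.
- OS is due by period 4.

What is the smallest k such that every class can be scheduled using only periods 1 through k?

3 periods

The precedence chain requires at least 3 distinct periods.
3 works (last occupied period: period 3): for example OS=period 2, Calculus=period 3, Systems=period 1, Robotics=period 1, Networks=period 3, Compilers=period 1, ML=period 2, Topology=period 3.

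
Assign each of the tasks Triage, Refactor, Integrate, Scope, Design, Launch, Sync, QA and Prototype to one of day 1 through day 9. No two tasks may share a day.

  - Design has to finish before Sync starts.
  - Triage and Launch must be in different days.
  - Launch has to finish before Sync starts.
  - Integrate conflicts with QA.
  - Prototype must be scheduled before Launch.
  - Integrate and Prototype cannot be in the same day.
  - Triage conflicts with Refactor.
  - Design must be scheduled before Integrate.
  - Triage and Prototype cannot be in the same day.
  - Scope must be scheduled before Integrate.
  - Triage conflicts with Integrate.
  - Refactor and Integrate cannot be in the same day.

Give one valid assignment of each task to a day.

Integrate=day 3, Prototype=day 4, Design=day 1, Scope=day 2, Refactor=day 8, QA=day 9, Triage=day 7, Launch=day 5, Sync=day 6

Checking: Scope(day 2) before Integrate(day 3); Design(day 1) before Sync(day 6); Launch(day 5) before Sync(day 6); Design(day 1) before Integrate(day 3); Prototype(day 4) before Launch(day 5); Refactor(day 8) != Integrate(day 3); Triage(day 7) != Launch(day 5); Triage(day 7) != Refactor(day 8); Integrate(day 3) != Prototype(day 4); Triage(day 7) != Prototype(day 4); Triage(day 7) != Integrate(day 3); Integrate(day 3) != QA(day 9); max 1 per day (cap 1).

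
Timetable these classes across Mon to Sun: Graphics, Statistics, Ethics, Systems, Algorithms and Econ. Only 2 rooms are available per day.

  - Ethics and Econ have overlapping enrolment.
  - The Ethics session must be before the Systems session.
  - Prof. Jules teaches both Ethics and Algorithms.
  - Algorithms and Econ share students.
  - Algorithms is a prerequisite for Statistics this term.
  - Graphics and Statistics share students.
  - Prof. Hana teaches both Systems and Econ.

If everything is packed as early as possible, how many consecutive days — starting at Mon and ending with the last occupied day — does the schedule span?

3 days

The precedence chain requires at least 2 distinct days.
With at most 2 per day and 6 classes, at least 3 days are needed.
3 works (last occupied day: Wed): for example Ethics -> Mon, Graphics -> Mon, Statistics -> Wed, Econ -> Wed, Algorithms -> Tue, Systems -> Tue.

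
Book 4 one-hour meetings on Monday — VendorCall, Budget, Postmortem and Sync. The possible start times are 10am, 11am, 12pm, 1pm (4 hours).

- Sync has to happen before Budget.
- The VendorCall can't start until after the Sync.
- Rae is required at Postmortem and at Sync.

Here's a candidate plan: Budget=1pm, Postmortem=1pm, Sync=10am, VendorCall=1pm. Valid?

Yes, all constraints hold

Sync has to happen before Budget — holds.
Rae is required at Postmortem and at Sync — holds.
The VendorCall can't start until after the Sync — holds.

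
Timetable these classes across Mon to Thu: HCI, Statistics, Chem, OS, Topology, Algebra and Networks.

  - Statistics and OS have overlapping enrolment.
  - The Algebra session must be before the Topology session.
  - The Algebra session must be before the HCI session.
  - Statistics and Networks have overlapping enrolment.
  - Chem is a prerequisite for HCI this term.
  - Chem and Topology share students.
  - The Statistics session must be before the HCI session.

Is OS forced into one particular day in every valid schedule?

No

OS can be Mon (e.g. Topology=Tue; Statistics=Tue; OS=Mon; Networks=Mon; Chem=Mon; Algebra=Mon; HCI=Wed) or Tue (e.g. Networks -> Tue; HCI -> Tue; Algebra -> Mon; Chem -> Mon; OS -> Tue; Topology -> Tue; Statistics -> Mon).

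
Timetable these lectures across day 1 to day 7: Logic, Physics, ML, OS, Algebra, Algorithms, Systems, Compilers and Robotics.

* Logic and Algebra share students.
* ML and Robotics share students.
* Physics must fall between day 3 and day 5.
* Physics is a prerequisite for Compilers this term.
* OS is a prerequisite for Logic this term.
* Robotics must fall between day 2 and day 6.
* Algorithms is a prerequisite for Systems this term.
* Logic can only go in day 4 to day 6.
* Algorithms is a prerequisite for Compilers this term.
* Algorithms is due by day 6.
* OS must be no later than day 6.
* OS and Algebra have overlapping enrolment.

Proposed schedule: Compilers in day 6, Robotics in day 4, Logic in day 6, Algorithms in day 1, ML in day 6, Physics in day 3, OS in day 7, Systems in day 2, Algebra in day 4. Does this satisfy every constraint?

Algorithms is due by day 6 — holds.
Physics is a prerequisite for Compilers this term — holds.
Robotics must fall between day 2 and day 6 — holds.
OS must be no later than day 6 — violated.
OS is a prerequisite for Logic this term — violated.
Algorithms is a prerequisite for Systems this term — holds.
ML and Robotics share students — holds.
Algorithms is a prerequisite for Compilers this term — holds.
OS and Algebra have overlapping enrolment — holds.
Physics must fall between day 3 and day 5 — holds.
Logic and Algebra share students — holds.
Logic can only go in day 4 to day 6 — holds.

No. OS must be no later than day 6 is not satisfied.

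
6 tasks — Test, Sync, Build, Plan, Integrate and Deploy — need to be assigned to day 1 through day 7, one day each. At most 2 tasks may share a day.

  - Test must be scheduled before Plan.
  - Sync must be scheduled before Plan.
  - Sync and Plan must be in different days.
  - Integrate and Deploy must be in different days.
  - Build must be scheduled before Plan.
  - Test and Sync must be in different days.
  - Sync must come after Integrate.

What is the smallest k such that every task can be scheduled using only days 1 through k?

3 days

The precedence chain requires at least 3 distinct days.
With at most 2 per day and 6 tasks, at least 3 days are needed.
3 works (last occupied day: day 3): for example Plan=day 3; Build=day 2; Test=day 1; Deploy=day 3; Integrate=day 1; Sync=day 2.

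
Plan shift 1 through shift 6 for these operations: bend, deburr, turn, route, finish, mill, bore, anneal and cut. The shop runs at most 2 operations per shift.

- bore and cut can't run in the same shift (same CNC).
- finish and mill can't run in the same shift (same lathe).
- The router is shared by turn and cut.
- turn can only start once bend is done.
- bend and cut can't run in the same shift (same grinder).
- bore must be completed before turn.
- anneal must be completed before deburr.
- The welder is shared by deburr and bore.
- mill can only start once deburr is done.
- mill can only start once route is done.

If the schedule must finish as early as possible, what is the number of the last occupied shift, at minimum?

The precedence chain requires at least 3 distinct shifts.
With at most 2 per shift and 9 operations, at least 5 shifts are needed.
5 works (last occupied shift: shift 5): for example deburr=shift 2; turn=shift 3; bore=shift 1; cut=shift 4; route=shift 3; bend=shift 2; anneal=shift 1; finish=shift 5; mill=shift 4.

5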